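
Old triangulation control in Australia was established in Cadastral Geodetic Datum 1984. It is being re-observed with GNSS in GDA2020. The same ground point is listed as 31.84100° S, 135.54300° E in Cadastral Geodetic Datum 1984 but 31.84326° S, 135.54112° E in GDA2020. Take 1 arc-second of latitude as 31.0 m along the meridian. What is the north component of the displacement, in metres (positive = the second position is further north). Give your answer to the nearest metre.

Δφ = -31.84326° − -31.84100° = -0.00226°; Δλ = 135.54112° − 135.54300° = -0.00188°.
1° of latitude = 3600 × 31.00 = 111600 m.
ΔN = Δφ × 111600 = -252.2 m; ΔE = Δλ × 111600 × cos(-31.84100°) = -0.00188 × 111600 × 0.849515 = -178.2 m.

ΔN = -252 m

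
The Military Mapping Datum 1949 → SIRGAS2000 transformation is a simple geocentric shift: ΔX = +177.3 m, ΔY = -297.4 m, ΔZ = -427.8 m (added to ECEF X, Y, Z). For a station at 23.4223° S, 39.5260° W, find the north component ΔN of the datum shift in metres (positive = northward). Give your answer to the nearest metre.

ΔN = -263 m

The local north axis is (−sin φ cos λ, −sin φ sin λ, cos φ), giving ΔN = 54.362 + 75.237 − 392.549 = -262.95 m.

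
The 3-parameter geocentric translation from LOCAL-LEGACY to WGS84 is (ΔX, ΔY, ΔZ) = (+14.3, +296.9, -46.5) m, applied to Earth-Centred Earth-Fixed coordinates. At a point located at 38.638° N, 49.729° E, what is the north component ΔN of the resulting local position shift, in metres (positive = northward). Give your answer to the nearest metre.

ΔN = -184 m

At φ = 38.638°, λ = 49.729°: sin φ = 0.624398, cos φ = 0.781107, sin λ = 0.762996, cos λ = 0.646404.
ΔN = −sin φ cos λ·ΔX − sin φ sin λ·ΔY + cos φ·ΔZ = −(0.624398)(0.646404)(14.3) − (0.624398)(0.762996)(296.9) + (0.781107)(-46.5) = -183.54 m.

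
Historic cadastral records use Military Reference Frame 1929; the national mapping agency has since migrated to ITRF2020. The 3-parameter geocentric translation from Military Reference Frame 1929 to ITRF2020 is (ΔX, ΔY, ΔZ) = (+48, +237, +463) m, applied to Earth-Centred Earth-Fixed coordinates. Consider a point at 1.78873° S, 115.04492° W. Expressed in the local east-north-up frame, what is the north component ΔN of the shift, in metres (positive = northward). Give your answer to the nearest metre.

The local north axis is (−sin φ cos λ, −sin φ sin λ, cos φ), giving ΔN = -0.634 − 6.702 + 462.774 = 455.44 m.

ΔN = 455 m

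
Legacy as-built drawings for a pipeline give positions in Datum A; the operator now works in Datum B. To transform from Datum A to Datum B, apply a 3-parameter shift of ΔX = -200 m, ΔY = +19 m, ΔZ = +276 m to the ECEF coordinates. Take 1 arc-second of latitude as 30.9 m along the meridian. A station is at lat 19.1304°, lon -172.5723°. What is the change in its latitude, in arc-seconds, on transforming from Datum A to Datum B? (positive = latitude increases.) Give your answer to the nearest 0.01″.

Δφ = 6.36″

sin φ = 0.327719, cos φ = 0.944775, sin λ = -0.129275, cos λ = -0.991609.
North component: ΔN = −sin φ cos λ·ΔX − sin φ sin λ·ΔY + cos φ·ΔZ = −(0.327719)(-0.991609)(-200) − (0.327719)(-0.129275)(19) + (0.944775)(276) = 196.57 m.
1° of latitude spans 3600 × 30.90 = 111240 m, so Δφ = 196.57 / 111240 × 3600 = 6.361″.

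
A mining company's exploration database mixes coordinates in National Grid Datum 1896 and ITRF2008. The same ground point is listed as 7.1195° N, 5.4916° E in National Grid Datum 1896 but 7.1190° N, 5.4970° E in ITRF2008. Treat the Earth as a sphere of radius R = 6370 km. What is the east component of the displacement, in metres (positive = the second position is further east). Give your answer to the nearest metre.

ΔE = 596 m

Δφ = 7.1190° − 7.1195° = -0.0005°; Δλ = 5.4970° − 5.4916° = +0.0054°.
1° along a meridian = πR/180 = 111177 m.
ΔN = Δφ × 111177 = -55.6 m; ΔE = Δλ × 111177 × cos(7.1195°) = +0.0054 × 111177 × 0.992290 = 595.7 m.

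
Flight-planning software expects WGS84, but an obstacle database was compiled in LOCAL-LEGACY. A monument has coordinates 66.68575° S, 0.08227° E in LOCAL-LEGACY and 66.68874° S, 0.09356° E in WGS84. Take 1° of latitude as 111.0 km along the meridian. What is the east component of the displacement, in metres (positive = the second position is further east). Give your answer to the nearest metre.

Δφ = -66.68874° − -66.68575° = -0.00299°; Δλ = 0.09356° − 0.08227° = +0.01129°.
ΔN = Δφ × 111000 = -331.9 m; ΔE = Δλ × 111000 × cos(-66.68575°) = +0.01129 × 111000 × 0.395774 = 496.0 m.

ΔE = 496 m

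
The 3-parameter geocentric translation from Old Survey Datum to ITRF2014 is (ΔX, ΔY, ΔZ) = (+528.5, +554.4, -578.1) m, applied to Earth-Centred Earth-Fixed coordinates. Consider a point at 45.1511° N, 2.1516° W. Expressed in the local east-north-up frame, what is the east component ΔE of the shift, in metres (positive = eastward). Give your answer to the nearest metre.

The local east axis at (φ, λ) is (−sin λ, cos λ, 0), so ΔE = −sin(-2.1516°)·528.5 + cos(-2.1516°)·554.4 = 573.85 m.

ΔE = 574 m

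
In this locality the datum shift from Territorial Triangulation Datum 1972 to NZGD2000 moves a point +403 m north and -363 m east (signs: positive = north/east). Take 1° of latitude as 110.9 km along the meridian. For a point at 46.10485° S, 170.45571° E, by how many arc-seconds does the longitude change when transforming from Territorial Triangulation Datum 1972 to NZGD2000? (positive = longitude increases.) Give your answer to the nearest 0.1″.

At latitude -46.10485°, cos φ = 0.693341.
1° of longitude at this latitude = 110.9 × cos φ = 76.89 km, so Δλ = -363.0 / 76891.5 = -0.0047209° = -16.995″.

Δλ = -17.0″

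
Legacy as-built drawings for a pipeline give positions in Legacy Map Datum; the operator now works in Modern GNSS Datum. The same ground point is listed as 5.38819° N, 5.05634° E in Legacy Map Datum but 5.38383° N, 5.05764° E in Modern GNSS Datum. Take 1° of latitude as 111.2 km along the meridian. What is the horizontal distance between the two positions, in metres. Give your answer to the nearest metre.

506 m

Δφ = 5.38383° − 5.38819° = -0.00436°; Δλ = 5.05764° − 5.05634° = +0.00130°.
ΔN = Δφ × 111200 = -484.8 m; ΔE = Δλ × 111200 × cos(5.38819°) = +0.00130 × 111200 × 0.995581 = 143.9 m.
Distance = √(ΔE² + ΔN²) = √(143.9² + (-484.8)²) = 505.7 m.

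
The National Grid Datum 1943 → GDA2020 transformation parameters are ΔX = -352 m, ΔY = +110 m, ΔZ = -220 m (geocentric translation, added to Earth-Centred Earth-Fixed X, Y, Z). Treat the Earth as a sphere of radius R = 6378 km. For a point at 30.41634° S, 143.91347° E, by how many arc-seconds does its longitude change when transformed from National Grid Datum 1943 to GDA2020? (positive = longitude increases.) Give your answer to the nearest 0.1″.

sin φ = -0.506280, cos φ = 0.862369, sin λ = 0.589006, cos λ = -0.808128.
East component: ΔE = −sin λ·ΔX + cos λ·ΔY = −(0.589006)(-352) + (-0.808128)(110) = 118.44 m.
1° of latitude spans πR/180 = 111317 m; at latitude φ, 1° of longitude spans that × cos φ = 95996.5 m, so Δλ = 118.44 / 95996.5 × 3600 = 4.442″.

Δλ = 4.4″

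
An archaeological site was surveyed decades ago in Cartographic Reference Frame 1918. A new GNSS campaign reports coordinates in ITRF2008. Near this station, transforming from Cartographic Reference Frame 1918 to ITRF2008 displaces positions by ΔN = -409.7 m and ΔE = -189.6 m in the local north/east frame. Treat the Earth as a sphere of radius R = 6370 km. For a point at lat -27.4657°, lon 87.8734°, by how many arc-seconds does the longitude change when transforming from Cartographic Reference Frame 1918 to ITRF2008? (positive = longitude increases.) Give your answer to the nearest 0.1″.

Δλ = -6.9″

At latitude -27.4657°, cos φ = 0.887287.
One radian of longitude at latitude φ spans R cos φ, so Δλ = ΔE / (R cos φ) = -189.6 / (6370000 × 0.887287) = -3.3546e-05 rad = -6.919″.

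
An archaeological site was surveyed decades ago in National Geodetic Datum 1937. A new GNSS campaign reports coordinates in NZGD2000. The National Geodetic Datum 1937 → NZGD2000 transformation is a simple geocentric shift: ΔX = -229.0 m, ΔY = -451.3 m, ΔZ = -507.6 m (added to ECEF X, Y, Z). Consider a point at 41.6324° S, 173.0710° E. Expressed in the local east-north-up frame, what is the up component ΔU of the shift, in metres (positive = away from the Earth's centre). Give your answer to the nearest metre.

ΔU = 466 m

The local up (radial) axis is (cos φ cos λ, cos φ sin λ, sin φ), giving ΔU = 169.910 − 40.693 + 337.224 = 466.44 m.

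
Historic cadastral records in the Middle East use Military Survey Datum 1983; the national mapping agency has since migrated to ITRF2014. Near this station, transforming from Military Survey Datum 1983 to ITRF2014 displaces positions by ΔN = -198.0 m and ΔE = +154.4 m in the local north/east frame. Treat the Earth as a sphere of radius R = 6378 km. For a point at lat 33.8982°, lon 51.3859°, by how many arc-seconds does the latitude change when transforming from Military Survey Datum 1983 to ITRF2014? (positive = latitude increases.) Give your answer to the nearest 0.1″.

Δφ = -6.4″

On a sphere of radius R, 1 rad of latitude = R, so Δφ = ΔN / R = -198.0 / 6378000 = -3.1044e-05 rad = -6.403″.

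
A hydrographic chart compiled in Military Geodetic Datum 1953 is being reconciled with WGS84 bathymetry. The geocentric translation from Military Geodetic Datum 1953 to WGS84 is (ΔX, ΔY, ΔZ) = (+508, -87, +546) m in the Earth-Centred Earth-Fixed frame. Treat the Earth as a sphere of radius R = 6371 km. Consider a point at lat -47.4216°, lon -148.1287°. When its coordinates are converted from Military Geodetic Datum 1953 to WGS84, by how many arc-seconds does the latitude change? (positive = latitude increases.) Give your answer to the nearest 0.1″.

sin φ = -0.736352, cos φ = 0.676598, sin λ = -0.528013, cos λ = -0.849236.
North component: ΔN = −sin φ cos λ·ΔX − sin φ sin λ·ΔY + cos φ·ΔZ = −(-0.736352)(-0.849236)(508) − (-0.736352)(-0.528013)(-87) + (0.676598)(546) = 85.58 m.
1° of latitude spans πR/180 = 111195 m, so Δφ = 85.58 / 111195 × 3600 = 2.771″.

Δφ = 2.8″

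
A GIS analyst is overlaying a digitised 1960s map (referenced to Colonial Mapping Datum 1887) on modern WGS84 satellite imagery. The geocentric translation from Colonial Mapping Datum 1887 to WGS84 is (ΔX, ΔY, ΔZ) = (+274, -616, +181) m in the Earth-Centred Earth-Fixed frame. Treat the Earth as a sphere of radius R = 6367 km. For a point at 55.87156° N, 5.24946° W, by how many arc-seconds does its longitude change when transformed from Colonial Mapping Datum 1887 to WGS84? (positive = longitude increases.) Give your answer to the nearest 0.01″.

sin φ = 0.827782, cos φ = 0.561050, sin λ = -0.091492, cos λ = 0.995806.
East component: ΔE = −sin λ·ΔX + cos λ·ΔY = −(-0.091492)(274) + (0.995806)(-616) = -588.35 m.
1° of latitude spans πR/180 = 111125 m; at latitude φ, 1° of longitude spans that × cos φ = 62346.7 m, so Δλ = -588.35 / 62346.7 × 3600 = -33.972″.

Δλ = -33.97″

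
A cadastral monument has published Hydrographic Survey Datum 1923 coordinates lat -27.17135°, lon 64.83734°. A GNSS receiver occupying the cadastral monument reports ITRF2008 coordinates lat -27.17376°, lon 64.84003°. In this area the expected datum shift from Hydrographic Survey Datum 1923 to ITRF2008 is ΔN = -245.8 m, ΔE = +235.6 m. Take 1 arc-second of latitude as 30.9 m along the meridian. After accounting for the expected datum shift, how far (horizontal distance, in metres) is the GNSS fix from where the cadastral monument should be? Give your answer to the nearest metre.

38 m

Observed coordinate differences: Δφ = -0.00241°, Δλ = +0.00269°.
Converting to metres (1° lat = 111240 m, cos φ = 0.889645): observed ΔN = -268.1 m, observed ΔE = 266.2 m.
Subtracting the expected shift leaves a residual of -268.1 − (-245.8) = -22.3 m north and 266.2 − (235.6) = 30.6 m east.
Residual distance = √((-22.3)² + 30.6²) = 37.9 m.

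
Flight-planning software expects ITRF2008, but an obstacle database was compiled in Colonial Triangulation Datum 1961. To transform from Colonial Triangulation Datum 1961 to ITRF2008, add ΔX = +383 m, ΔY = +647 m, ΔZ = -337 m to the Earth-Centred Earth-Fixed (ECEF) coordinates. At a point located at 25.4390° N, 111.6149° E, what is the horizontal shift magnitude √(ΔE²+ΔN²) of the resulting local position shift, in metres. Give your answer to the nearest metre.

778 m

At φ = 25.4390°, λ = 111.6149°: sin φ = 0.429550, cos φ = 0.903043, sin λ = 0.929681, cos λ = -0.368366.
ΔE = −sin λ·ΔX + cos λ·ΔY = −(0.929681)·(383) + (-0.368366)·(647) = -594.40 m.
ΔN = −sin φ cos λ·ΔX − sin φ sin λ·ΔY + cos φ·ΔZ = −(0.429550)(-0.368366)(383) − (0.429550)(0.929681)(647) + (0.903043)(-337) = -502.10 m.
Horizontal magnitude = √(ΔE² + ΔN²) = √((-594.40)² + (-502.10)²) = 778.08 m.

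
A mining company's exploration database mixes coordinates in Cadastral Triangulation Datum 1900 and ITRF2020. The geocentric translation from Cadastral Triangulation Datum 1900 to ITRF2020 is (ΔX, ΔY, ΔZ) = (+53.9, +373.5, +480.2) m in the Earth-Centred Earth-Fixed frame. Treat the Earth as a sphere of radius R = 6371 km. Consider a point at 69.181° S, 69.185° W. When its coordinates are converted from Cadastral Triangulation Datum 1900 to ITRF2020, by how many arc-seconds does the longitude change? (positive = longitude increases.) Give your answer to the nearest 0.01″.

sin φ = -0.934708, cos φ = 0.355417, sin λ = -0.934733, cos λ = 0.355352.
East component: ΔE = −sin λ·ΔX + cos λ·ΔY = −(-0.934733)(53.9) + (0.355352)(373.5) = 183.11 m.
1° of latitude spans πR/180 = 111195 m; at latitude φ, 1° of longitude spans that × cos φ = 39520.6 m, so Δλ = 183.11 / 39520.6 × 3600 = 16.679″.

Δλ = 16.68″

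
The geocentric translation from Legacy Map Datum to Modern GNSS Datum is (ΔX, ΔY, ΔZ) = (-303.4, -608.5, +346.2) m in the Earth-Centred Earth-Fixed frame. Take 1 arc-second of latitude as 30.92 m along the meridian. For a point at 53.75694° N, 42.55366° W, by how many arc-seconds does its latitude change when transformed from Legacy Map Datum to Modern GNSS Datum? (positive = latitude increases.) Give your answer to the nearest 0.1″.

sin φ = 0.806516, cos φ = 0.591212, sin λ = -0.676280, cos λ = 0.736644.
North component: ΔN = −sin φ cos λ·ΔX − sin φ sin λ·ΔY + cos φ·ΔZ = −(0.806516)(0.736644)(-303.4) − (0.806516)(-0.676280)(-608.5) + (0.591212)(346.2) = 53.04 m.
1° of latitude spans 3600 × 30.92 = 111312 m, so Δφ = 53.04 / 111312 × 3600 = 1.715″.

Δφ = 1.7″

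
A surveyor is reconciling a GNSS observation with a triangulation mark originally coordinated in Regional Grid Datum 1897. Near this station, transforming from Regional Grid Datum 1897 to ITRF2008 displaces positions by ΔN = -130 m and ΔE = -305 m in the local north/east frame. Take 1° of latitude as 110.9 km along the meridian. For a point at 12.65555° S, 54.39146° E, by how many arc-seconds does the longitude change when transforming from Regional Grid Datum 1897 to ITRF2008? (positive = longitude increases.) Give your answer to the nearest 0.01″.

Δλ = -10.15″

At latitude -12.65555°, cos φ = 0.975705.
1° of longitude at this latitude = 110.9 × cos φ = 108.21 km, so Δλ = -305.0 / 108205.7 = -0.0028187° = -10.147″.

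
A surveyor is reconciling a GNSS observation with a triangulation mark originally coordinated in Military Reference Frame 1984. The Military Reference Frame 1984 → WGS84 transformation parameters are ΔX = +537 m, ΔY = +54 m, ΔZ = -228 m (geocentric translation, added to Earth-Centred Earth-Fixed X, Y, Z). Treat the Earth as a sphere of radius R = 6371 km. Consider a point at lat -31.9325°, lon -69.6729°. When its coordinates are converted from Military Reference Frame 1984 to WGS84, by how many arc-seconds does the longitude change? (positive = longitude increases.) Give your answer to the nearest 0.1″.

Δλ = 19.9″

sin φ = -0.528920, cos φ = 0.848672, sin λ = -0.937725, cos λ = 0.347379.
East component: ΔE = −sin λ·ΔX + cos λ·ΔY = −(-0.937725)(537) + (0.347379)(54) = 522.32 m.
1° of latitude spans πR/180 = 111195 m; at latitude φ, 1° of longitude spans that × cos φ = 94368.0 m, so Δλ = 522.32 / 94368.0 × 3600 = 19.926″.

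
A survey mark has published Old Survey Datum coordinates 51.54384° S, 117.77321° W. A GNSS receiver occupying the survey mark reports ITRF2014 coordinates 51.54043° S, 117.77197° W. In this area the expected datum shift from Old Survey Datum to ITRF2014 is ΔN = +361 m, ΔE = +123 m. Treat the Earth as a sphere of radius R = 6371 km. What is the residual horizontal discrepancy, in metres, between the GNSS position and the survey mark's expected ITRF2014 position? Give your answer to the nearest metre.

41 m

Observed coordinate differences: Δφ = +0.00341°, Δλ = +0.00124°.
Converting to metres (1° lat = 111195 m, cos φ = 0.621916): observed ΔN = 379.2 m, observed ΔE = 85.8 m.
Subtracting the expected shift leaves a residual of 379.2 − (361) = 18.2 m north and 85.8 − (123) = -37.2 m east.
Residual distance = √(18.2² + (-37.2)²) = 41.4 m.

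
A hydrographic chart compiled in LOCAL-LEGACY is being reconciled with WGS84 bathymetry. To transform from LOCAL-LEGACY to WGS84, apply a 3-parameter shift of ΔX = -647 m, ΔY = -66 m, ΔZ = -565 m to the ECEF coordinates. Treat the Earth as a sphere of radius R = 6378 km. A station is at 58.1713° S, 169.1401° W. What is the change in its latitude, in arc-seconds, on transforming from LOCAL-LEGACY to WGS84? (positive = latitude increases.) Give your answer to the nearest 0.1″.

Δφ = 8.2″

sin φ = -0.849629, cos φ = 0.527381, sin λ = -0.188408, cos λ = -0.982091.
North component: ΔN = −sin φ cos λ·ΔX − sin φ sin λ·ΔY + cos φ·ΔZ = −(-0.849629)(-0.982091)(-647) − (-0.849629)(-0.188408)(-66) + (0.527381)(-565) = 252.46 m.
1° of latitude spans πR/180 = 111317 m, so Δφ = 252.46 / 111317 × 3600 = 8.165″.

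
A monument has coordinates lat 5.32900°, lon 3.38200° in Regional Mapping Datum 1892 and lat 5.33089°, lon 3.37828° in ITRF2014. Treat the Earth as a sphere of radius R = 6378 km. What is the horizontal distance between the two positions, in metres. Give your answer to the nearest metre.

463 m

Δφ = 5.33089° − 5.32900° = +0.00189°; Δλ = 3.37828° − 3.38200° = -0.00372°.
1° along a meridian = πR/180 = 111317 m.
ΔN = Δφ × 111317 = 210.4 m; ΔE = Δλ × 111317 × cos(5.32900°) = -0.00372 × 111317 × 0.995678 = -412.3 m.
Distance = √(ΔE² + ΔN²) = √((-412.3)² + 210.4²) = 462.9 m.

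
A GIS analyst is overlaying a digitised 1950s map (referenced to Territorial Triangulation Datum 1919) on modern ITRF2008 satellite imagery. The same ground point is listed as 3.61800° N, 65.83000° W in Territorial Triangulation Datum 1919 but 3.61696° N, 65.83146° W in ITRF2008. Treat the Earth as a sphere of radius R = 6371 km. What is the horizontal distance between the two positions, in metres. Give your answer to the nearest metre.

Δφ = 3.61696° − 3.61800° = -0.00104°; Δλ = -65.83146° − -65.83000° = -0.00146°.
1° along a meridian = πR/180 = 111195 m.
ΔN = Δφ × 111195 = -115.6 m; ΔE = Δλ × 111195 × cos(3.61800°) = -0.00146 × 111195 × 0.998007 = -162.0 m.
Distance = √(ΔE² + ΔN²) = √((-162.0)² + (-115.6)²) = 199.1 m.

199 m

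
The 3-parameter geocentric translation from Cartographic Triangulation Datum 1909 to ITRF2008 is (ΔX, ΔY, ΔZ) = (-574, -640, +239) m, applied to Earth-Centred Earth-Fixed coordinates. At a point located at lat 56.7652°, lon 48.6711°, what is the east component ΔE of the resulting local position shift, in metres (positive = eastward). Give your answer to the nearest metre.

At φ = 56.7652°, λ = 48.6711°: sin φ = 0.836432, cos φ = 0.548071, sin λ = 0.750931, cos λ = 0.660381.
ΔE = −sin λ·ΔX + cos λ·ΔY = −(0.750931)·(-574) + (0.660381)·(-640) = 8.39 m.

ΔE = 8 m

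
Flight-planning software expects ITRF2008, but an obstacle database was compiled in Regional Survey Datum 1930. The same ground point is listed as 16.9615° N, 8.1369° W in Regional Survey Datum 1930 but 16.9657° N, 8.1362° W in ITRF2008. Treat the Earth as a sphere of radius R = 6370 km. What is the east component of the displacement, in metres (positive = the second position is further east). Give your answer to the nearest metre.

ΔE = 74 m

Δφ = 16.9657° − 16.9615° = +0.0042°; Δλ = -8.1362° − -8.1369° = +0.0007°.
1° along a meridian = πR/180 = 111177 m.
ΔN = Δφ × 111177 = 466.9 m; ΔE = Δλ × 111177 × cos(16.9615°) = +0.0007 × 111177 × 0.956501 = 74.4 m.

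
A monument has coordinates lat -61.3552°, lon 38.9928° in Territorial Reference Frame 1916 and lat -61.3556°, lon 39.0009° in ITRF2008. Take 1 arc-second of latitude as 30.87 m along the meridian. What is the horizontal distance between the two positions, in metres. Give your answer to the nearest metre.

434 m

Δφ = -61.3556° − -61.3552° = -0.0004°; Δλ = 39.0009° − 38.9928° = +0.0081°.
1° of latitude = 3600 × 30.87 = 111132 m.
ΔN = Δφ × 111132 = -44.5 m; ΔE = Δλ × 111132 × cos(-61.3552°) = +0.0081 × 111132 × 0.479378 = 431.5 m.
Distance = √(ΔE² + ΔN²) = √(431.5² + (-44.5)²) = 433.8 m.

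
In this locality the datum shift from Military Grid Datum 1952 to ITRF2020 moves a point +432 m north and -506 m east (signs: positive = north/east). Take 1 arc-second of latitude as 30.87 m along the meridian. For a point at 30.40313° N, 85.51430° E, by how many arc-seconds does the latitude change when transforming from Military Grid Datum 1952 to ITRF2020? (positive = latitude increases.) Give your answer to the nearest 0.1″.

Δφ = 14.0″

1″ of latitude = 30.87 m, so Δφ = 432.0 / 30.87 = 13.994″.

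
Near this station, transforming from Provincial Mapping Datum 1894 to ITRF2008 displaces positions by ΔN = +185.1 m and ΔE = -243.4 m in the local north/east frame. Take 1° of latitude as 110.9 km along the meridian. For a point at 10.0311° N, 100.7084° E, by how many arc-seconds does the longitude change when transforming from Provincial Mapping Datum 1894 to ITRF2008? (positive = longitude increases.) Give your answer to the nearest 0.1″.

At latitude 10.0311°, cos φ = 0.984713.
1° of longitude at this latitude = 110.9 × cos φ = 109.20 km, so Δλ = -243.4 / 109204.7 = -0.0022288° = -8.024″.

Δλ = -8.0″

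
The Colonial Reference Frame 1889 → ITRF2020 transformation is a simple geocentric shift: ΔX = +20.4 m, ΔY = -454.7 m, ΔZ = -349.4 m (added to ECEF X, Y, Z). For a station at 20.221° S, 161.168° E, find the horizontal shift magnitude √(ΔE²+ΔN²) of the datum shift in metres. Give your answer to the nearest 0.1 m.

572.7 m

The local east axis at (φ, λ) is (−sin λ, cos λ, 0), so ΔE = −sin(161.168°)·20.4 + cos(161.168°)·(-454.7) = 423.77 m.
The local north axis is (−sin φ cos λ, −sin φ sin λ, cos φ), giving ΔN = -6.674 − 50.731 − 327.865 = -385.27 m.
Horizontal magnitude = √(ΔE² + ΔN²) = √(423.77² + (-385.27)²) = 572.73 m.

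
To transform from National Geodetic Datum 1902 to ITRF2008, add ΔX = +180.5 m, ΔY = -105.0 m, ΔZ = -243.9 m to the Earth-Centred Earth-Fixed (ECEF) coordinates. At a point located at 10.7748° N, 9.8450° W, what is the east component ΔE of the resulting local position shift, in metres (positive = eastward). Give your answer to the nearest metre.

ΔE = -73 m

The local east axis at (φ, λ) is (−sin λ, cos λ, 0), so ΔE = −sin(-9.8450°)·180.5 + cos(-9.8450°)·(-105.0) = -72.59 m.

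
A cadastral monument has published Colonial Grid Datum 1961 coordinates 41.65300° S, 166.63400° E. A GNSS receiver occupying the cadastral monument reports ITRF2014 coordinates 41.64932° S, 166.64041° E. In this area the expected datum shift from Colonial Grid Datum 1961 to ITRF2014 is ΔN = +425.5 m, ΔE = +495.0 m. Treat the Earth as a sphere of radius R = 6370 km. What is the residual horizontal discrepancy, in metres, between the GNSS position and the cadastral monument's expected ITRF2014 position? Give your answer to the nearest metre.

Observed coordinate differences: Δφ = +0.00368°, Δλ = +0.00641°.
Converting to metres (1° lat = 111177 m, cos φ = 0.747184): observed ΔN = 409.1 m, observed ΔE = 532.5 m.
Subtracting the expected shift leaves a residual of 409.1 − (425.5) = -16.4 m north and 532.5 − (495.0) = 37.5 m east.
Residual distance = √((-16.4)² + 37.5²) = 40.9 m.

41 m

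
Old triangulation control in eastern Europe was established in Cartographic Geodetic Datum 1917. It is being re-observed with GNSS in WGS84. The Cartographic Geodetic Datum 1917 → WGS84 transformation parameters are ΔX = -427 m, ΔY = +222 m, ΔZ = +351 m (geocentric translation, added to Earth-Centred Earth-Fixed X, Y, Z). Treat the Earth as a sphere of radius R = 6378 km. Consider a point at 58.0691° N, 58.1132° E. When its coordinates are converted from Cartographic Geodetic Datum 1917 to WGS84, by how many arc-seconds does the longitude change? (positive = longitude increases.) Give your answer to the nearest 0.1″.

sin φ = 0.848687, cos φ = 0.528896, sin λ = 0.849093, cos λ = 0.528243.
East component: ΔE = −sin λ·ΔX + cos λ·ΔY = −(0.849093)(-427) + (0.528243)(222) = 479.83 m.
1° of latitude spans πR/180 = 111317 m; at latitude φ, 1° of longitude spans that × cos φ = 58875.2 m, so Δλ = 479.83 / 58875.2 × 3600 = 29.340″.

Δλ = 29.3″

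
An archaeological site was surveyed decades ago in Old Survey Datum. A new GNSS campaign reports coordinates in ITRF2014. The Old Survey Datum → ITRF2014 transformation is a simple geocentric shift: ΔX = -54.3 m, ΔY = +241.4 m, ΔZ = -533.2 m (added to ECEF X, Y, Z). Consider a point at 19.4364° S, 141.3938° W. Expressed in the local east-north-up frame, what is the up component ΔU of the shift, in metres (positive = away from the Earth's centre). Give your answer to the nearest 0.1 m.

At φ = -19.4364°, λ = -141.3938°: sin φ = -0.332760, cos φ = 0.943011, sin λ = -0.623964, cos λ = -0.781453.
ΔU = cos φ cos λ·ΔX + cos φ sin λ·ΔY + sin φ·ΔZ = (0.943011)(-0.781453)(-54.3) + (0.943011)(-0.623964)(241.4) + (-0.332760)(-533.2) = 75.40 m.

ΔU = 75.4 m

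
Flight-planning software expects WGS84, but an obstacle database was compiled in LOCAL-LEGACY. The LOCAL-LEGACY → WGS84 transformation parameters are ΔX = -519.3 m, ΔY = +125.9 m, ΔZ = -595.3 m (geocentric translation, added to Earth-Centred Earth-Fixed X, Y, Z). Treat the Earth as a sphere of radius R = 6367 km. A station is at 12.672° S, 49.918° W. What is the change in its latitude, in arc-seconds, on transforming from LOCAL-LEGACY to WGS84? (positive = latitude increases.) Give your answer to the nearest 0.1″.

Δφ = -21.9″

sin φ = -0.219369, cos φ = 0.975642, sin λ = -0.765124, cos λ = 0.643883.
North component: ΔN = −sin φ cos λ·ΔX − sin φ sin λ·ΔY + cos φ·ΔZ = −(-0.219369)(0.643883)(-519.3) − (-0.219369)(-0.765124)(125.9) + (0.975642)(-595.3) = -675.28 m.
1° of latitude spans πR/180 = 111125 m, so Δφ = -675.28 / 111125 × 3600 = -21.876″.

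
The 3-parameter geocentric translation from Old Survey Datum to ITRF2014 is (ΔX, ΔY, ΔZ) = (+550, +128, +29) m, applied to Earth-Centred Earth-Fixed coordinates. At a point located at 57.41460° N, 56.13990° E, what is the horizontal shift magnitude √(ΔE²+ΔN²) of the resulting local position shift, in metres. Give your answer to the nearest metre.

The local east axis at (φ, λ) is (−sin λ, cos λ, 0), so ΔE = −sin(56.13990°)·550 + cos(56.13990°)·128 = -385.40 m.
The local north axis is (−sin φ cos λ, −sin φ sin λ, cos φ), giving ΔN = -258.205 − 89.560 + 15.618 = -332.15 m.
Horizontal magnitude = √(ΔE² + ΔN²) = √((-385.40)² + (-332.15)²) = 508.78 m.

509 m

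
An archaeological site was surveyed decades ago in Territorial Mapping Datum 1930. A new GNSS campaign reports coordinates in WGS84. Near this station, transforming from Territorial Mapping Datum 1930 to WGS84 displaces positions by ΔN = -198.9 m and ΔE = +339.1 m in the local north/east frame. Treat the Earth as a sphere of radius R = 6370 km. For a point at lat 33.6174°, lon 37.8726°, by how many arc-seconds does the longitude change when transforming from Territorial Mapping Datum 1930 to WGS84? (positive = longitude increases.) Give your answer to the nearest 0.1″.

At latitude 33.6174°, cos φ = 0.832753.
One radian of longitude at latitude φ spans R cos φ, so Δλ = ΔE / (R cos φ) = 339.1 / (6370000 × 0.832753) = 6.3925e-05 rad = 13.186″.

Δλ = 13.2″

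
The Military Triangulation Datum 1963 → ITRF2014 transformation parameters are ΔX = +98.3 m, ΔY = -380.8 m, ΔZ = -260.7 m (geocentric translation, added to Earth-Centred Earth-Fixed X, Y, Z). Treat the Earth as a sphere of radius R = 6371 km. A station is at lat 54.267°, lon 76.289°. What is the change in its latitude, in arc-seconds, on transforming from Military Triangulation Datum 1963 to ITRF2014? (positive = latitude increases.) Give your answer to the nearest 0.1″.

sin φ = 0.811747, cos φ = 0.584009, sin λ = 0.971504, cos λ = 0.237025.
North component: ΔN = −sin φ cos λ·ΔX − sin φ sin λ·ΔY + cos φ·ΔZ = −(0.811747)(0.237025)(98.3) − (0.811747)(0.971504)(-380.8) + (0.584009)(-260.7) = 129.14 m.
1° of latitude spans πR/180 = 111195 m, so Δφ = 129.14 / 111195 × 3600 = 4.181″.

Δφ = 4.2″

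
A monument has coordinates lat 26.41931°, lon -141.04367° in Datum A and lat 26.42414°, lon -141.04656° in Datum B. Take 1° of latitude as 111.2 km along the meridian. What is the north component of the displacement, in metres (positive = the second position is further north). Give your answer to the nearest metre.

Δφ = 26.42414° − 26.41931° = +0.00483°; Δλ = -141.04656° − -141.04367° = -0.00289°.
ΔN = Δφ × 111200 = 537.1 m; ΔE = Δλ × 111200 × cos(26.41931°) = -0.00289 × 111200 × 0.895562 = -287.8 m.

ΔN = 537 m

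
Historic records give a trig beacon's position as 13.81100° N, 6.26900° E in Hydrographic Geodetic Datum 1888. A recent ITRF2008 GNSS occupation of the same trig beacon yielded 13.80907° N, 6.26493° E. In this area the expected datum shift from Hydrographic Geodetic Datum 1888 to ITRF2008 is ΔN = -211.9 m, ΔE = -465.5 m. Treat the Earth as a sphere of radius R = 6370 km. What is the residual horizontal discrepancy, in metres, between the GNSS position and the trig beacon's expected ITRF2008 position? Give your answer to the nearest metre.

26 m

Observed coordinate differences: Δφ = -0.00193°, Δλ = -0.00407°.
Converting to metres (1° lat = 111177 m, cos φ = 0.971088): observed ΔN = -214.6 m, observed ΔE = -439.4 m.
Subtracting the expected shift leaves a residual of -214.6 − (-211.9) = -2.7 m north and -439.4 − (-465.5) = 26.1 m east.
Residual distance = √((-2.7)² + 26.1²) = 26.2 m.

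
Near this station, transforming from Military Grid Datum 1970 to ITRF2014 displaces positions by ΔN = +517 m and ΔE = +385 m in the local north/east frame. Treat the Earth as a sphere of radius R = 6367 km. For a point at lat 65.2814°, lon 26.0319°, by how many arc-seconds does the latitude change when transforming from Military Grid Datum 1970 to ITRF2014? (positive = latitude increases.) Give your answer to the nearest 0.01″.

Δφ = 16.75″

On a sphere of radius R, 1 rad of latitude = R, so Δφ = ΔN / R = 517.0 / 6367000 = 8.1200e-05 rad = 16.749″.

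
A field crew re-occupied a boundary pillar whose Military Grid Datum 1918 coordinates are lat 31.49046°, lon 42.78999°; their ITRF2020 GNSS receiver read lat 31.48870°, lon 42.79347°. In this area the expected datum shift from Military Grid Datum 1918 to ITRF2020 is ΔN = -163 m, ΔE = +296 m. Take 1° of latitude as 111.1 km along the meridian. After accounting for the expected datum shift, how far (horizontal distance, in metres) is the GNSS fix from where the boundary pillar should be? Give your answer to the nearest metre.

47 m

Observed coordinate differences: Δφ = -0.00176°, Δλ = +0.00348°.
Converting to metres (1° lat = 111100 m, cos φ = 0.852727): observed ΔN = -195.5 m, observed ΔE = 329.7 m.
Subtracting the expected shift leaves a residual of -195.5 − (-163) = -32.5 m north and 329.7 − (296) = 33.7 m east.
Residual distance = √((-32.5)² + 33.7²) = 46.8 m.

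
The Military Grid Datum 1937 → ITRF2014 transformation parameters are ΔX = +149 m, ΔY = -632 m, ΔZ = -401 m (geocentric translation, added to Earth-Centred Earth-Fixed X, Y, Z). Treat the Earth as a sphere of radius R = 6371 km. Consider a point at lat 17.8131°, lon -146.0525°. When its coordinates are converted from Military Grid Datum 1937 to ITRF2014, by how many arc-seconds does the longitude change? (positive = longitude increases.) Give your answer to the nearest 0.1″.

sin φ = 0.305913, cos φ = 0.952059, sin λ = -0.558433, cos λ = -0.829550.
East component: ΔE = −sin λ·ΔX + cos λ·ΔY = −(-0.558433)(149) + (-0.829550)(-632) = 607.48 m.
1° of latitude spans πR/180 = 111195 m; at latitude φ, 1° of longitude spans that × cos φ = 105864.2 m, so Δλ = 607.48 / 105864.2 × 3600 = 20.658″.

Δλ = 20.7″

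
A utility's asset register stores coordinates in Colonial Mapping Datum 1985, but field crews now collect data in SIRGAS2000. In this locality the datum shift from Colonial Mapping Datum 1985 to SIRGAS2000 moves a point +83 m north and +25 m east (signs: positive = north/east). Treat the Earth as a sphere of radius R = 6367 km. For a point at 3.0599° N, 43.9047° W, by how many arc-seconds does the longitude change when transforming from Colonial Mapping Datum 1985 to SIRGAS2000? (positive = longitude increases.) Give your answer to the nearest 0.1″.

Δλ = 0.8″

At latitude 3.0599°, cos φ = 0.998574.
One radian of longitude at latitude φ spans R cos φ, so Δλ = ΔE / (R cos φ) = 25.0 / (6367000 × 0.998574) = 3.9321e-06 rad = 0.811″.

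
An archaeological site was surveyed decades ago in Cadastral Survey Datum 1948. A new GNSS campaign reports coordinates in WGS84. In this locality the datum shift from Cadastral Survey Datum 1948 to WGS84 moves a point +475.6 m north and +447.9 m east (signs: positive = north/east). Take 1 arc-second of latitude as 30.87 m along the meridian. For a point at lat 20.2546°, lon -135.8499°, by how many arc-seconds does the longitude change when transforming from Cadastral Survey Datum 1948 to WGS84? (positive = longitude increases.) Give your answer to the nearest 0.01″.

Δλ = 15.47″

At latitude 20.2546°, cos φ = 0.938164.
1″ of longitude at this latitude = 30.87 × cos φ = 28.9611 m, so Δλ = 447.9 / 28.9611 = 15.466″.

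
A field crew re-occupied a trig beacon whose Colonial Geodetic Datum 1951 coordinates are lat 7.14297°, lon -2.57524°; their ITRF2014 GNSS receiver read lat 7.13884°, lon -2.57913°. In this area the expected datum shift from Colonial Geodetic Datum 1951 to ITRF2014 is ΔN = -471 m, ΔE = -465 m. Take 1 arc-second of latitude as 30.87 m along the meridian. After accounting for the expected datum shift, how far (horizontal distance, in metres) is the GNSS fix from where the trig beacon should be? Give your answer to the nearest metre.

38 m

Observed coordinate differences: Δφ = -0.00413°, Δλ = -0.00389°.
Converting to metres (1° lat = 111132 m, cos φ = 0.992239): observed ΔN = -459.0 m, observed ΔE = -428.9 m.
Subtracting the expected shift leaves a residual of -459.0 − (-471) = 12.0 m north and -428.9 − (-465) = 36.1 m east.
Residual distance = √(12.0² + 36.1²) = 38.0 m.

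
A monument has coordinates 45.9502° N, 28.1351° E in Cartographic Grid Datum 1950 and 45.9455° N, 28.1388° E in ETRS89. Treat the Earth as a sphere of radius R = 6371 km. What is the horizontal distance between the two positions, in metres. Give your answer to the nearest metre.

596 m

Δφ = 45.9455° − 45.9502° = -0.0047°; Δλ = 28.1388° − 28.1351° = +0.0037°.
1° along a meridian = πR/180 = 111195 m.
ΔN = Δφ × 111195 = -522.6 m; ΔE = Δλ × 111195 × cos(45.9502°) = +0.0037 × 111195 × 0.695283 = 286.1 m.
Distance = √(ΔE² + ΔN²) = √(286.1² + (-522.6)²) = 595.8 m.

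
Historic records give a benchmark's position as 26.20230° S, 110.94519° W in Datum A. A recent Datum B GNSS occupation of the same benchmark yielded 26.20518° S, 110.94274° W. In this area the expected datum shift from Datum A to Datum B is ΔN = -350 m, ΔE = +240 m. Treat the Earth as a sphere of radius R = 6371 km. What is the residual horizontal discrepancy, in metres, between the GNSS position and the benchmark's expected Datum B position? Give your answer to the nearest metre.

Observed coordinate differences: Δφ = -0.00288°, Δλ = +0.00245°.
Converting to metres (1° lat = 111195 m, cos φ = 0.897241): observed ΔN = -320.2 m, observed ΔE = 244.4 m.
Subtracting the expected shift leaves a residual of -320.2 − (-350) = 29.8 m north and 244.4 − (240) = 4.4 m east.
Residual distance = √(29.8² + 4.4²) = 30.1 m.

30 m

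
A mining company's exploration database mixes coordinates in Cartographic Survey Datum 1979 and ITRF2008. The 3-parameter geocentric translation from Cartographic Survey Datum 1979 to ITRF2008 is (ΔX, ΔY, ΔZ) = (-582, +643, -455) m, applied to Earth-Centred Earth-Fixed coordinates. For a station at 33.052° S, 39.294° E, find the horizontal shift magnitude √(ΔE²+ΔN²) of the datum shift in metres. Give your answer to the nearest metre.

At φ = -33.052°, λ = 39.294°: sin φ = -0.545400, cos φ = 0.838176, sin λ = 0.633300, cos λ = 0.773907.
ΔE = −sin λ·ΔX + cos λ·ΔY = −(0.633300)·(-582) + (0.773907)·(643) = 866.20 m.
ΔN = −sin φ cos λ·ΔX − sin φ sin λ·ΔY + cos φ·ΔZ = −(-0.545400)(0.773907)(-582) − (-0.545400)(0.633300)(643) + (0.838176)(-455) = -404.93 m.
Horizontal magnitude = √(ΔE² + ΔN²) = √(866.20² + (-404.93)²) = 956.18 m.

956 m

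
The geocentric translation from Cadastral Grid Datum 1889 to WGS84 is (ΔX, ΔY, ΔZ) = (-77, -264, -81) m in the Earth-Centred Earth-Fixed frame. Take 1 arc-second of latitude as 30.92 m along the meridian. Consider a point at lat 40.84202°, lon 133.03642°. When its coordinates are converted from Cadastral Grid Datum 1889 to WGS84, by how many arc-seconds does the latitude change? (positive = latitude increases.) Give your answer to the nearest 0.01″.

sin φ = 0.653976, cos φ = 0.756516, sin λ = 0.730920, cos λ = -0.682463.
North component: ΔN = −sin φ cos λ·ΔX − sin φ sin λ·ΔY + cos φ·ΔZ = −(0.653976)(-0.682463)(-77) − (0.653976)(0.730920)(-264) + (0.756516)(-81) = 30.55 m.
1° of latitude spans 3600 × 30.92 = 111312 m, so Δφ = 30.55 / 111312 × 3600 = 0.988″.

Δφ = 0.99″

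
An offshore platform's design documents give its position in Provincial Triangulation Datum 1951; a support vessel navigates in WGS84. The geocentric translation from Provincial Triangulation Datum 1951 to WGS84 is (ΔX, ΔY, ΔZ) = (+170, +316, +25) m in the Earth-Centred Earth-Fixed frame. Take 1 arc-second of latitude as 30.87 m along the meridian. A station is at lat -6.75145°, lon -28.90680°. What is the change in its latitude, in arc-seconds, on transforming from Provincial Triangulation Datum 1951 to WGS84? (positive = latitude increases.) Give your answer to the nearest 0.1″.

sin φ = -0.117563, cos φ = 0.993065, sin λ = -0.483386, cos λ = 0.875407.
North component: ΔN = −sin φ cos λ·ΔX − sin φ sin λ·ΔY + cos φ·ΔZ = −(-0.117563)(0.875407)(170) − (-0.117563)(-0.483386)(316) + (0.993065)(25) = 24.36 m.
1° of latitude spans 3600 × 30.87 = 111132 m, so Δφ = 24.36 / 111132 × 3600 = 0.789″.

Δφ = 0.8″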